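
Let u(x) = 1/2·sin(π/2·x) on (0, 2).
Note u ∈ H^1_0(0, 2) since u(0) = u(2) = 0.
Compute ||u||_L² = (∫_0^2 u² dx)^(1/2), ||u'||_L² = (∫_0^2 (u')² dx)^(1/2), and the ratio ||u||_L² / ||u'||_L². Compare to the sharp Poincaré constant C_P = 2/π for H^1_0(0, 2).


||u||_L² / ||u'||_L² = 2/π = C_P.

u(x) = 1/2·sin(π/2·x), so u'(x) = π*cos(π*x/2)/4.
Writing u(x) = A·sin(kπx/L) with A = 1/2 and k = 1, use ∫_0^L sin²(kπx/L) dx = L/2 and ∫_0^L cos²(kπx/L) dx = L/2.
u² = 1/4·sin²(π/2·x) and (u')² = π^2/16·cos²(π/2·x), and each of sin², cos² integrates to L/2 = 1 over (0, 2).
∫_0^2 u² dx = 1/4, so ||u||_L² = 1/2.
∫_0^2 (u')² dx = π^2/16, so ||u'||_L² = π/4.
Ratio ||u||_L² / ||u'||_L² = 2/π.
Sharp Poincaré constant on H^1_0(0, 2) is C_P = L/π = 2/π, achieved by sin(π/2·x).
This is the k = 1 eigenfunction (up to amplitude), so the ratio equals the sharp Poincaré constant exactly.


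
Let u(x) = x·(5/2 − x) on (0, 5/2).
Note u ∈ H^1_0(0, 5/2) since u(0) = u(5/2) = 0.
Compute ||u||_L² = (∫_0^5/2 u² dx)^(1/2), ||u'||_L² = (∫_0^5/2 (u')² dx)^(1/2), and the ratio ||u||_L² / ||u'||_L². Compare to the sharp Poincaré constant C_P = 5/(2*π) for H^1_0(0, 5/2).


||u||_L² / ||u'||_L² = sqrt(10)/4 < C_P = 5/(2*π).

u(x) = x·(5/2 − x), so u'(x) = 5/2 - 2*x.
u(x) = x·(5/2 − x) vanishes at x = 0 and x = 5/2, so u ∈ H^1_0(0, 5/2). Differentiate via the product rule and integrate the resulting polynomials term by term.
  ∫_0^5/2 u² dx = ∫_0^5/2 (x^4 - 5*x^3 + 25*x^2/4) dx. Term by term:
    ∫_0^5/2 x^4 dx = 625/32;  ∫_0^5/2 -5*x^3 dx = -3125/64;  ∫_0^5/2 25*x^2/4 dx = 3125/96.
  Sum: 625/32 − 3125/64 + 3125/96 = 625/192.
  ∫_0^5/2 (u')² dx = ∫_0^5/2 (4*x^2 - 10*x + 25/4) dx. Term by term:
    ∫_0^5/2 4*x^2 dx = 125/6;  ∫_0^5/2 -10*x dx = -125/4;  ∫_0^5/2 25/4 dx = 125/8.
  Sum: 125/6 − 125/4 + 125/8 = 125/24.
∫_0^5/2 u² dx = 625/192, so ||u||_L² = 25*sqrt(3)/24.
∫_0^5/2 (u')² dx = 125/24, so ||u'||_L² = 5*sqrt(30)/12.
Ratio ||u||_L² / ||u'||_L² = sqrt(10)/4.
Sharp Poincaré constant on H^1_0(0, 5/2) is C_P = L/π = 5/(2*π), achieved by sin(2*π/5·x).
A polynomial bump cannot attain the sharp Poincaré constant (only the first sine eigenfunction does), so the ratio is strictly less than C_P, consistent with ||u||_L² ≤ C_P ||u'||_L².


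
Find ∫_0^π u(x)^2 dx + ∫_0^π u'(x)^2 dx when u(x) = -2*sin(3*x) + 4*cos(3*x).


||u||_{H^1(0,π)}^2 = 100*π

u'(x) = -12*sin(3*x) - 6*cos(3*x).
Expand u² and (u')² and integrate term by term on (0, π), using: for integers n ≥ 1, ∫_0^π sin²(nx) dx = ∫_0^π cos²(nx) dx = π/2; for n ≠ n', ∫_0^π sin(nx)sin(n'x) dx = ∫_0^π cos(nx)cos(n'x) dx = 0; and by product-to-sum, ∫_0^π sin(nx)cos(n'x) dx = ½∫_0^π [sin((n+n')x) + sin((n−n')x)] dx, which is 0 when n+n' is even and 2n/(n²−n'²) when n+n' is odd (it need not vanish on (0, π)).
  u² squared terms: (-2)²·∫sin(3x)² dx = 4·π/2 = 2*π;  (4)²·∫cos(3x)² dx = 16·π/2 = 8*π.
  u² cross terms: 2·(-2)·(4)·∫sin(3x)·cos(3x) dx = -16·(0) = 0.
  So ∫_0^π u² dx = 2*π + 8*π + 0 = 10*π.
  (u')² squared terms: (-12)²·∫sin(3x)² dx = 144·π/2 = 72*π;  (-6)²·∫cos(3x)² dx = 36·π/2 = 18*π.
  (u')² cross terms: 2·(-12)·(-6)·∫sin(3x)·cos(3x) dx = 144·(0) = 0.
  So ∫_0^π (u')² dx = 72*π + 18*π + 0 = 90*π.
||u||_{H^1}^2 = (10*π) + (90*π) = 100*π.


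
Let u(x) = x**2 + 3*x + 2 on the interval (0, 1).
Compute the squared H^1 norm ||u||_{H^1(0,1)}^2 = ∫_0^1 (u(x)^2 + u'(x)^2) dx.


||u||_{H^1}^2 = 971/30

The H^1 norm (squared) on an interval (0, L) is
  ||u||_{H^1}^2 = ∫_0^L u(x)^2 dx + ∫_0^L u'(x)^2 dx.
Compute u'(x) = 2*x + 3.
Then u(x)^2 = x**4 + 6*x**3 + 13*x**2 + 12*x + 4 and u'(x)^2 = 4*x**2 + 12*x + 9.
Integrate each monomial from 0 to 1 using ∫_0^1 c·x^n dx = c·1^(n+1)/(n+1):
  ∫_0^1 u(x)^2 dx = ∫_0^1 (x^4 + 6*x^3 + 13*x^2 + 12*x + 4) dx. Term by term:
    ∫_0^1 x^4 dx = 1/5;  ∫_0^1 6*x^3 dx = 3/2;  ∫_0^1 13*x^2 dx = 13/3;
    ∫_0^1 12*x dx = 6;  ∫_0^1 4 dx = 4.
  Sum: 1/5 + 3/2 + 13/3 + 6 + 4 = 481/30.
  ∫_0^1 u'(x)^2 dx = ∫_0^1 (4*x^2 + 12*x + 9) dx. Term by term:
    ∫_0^1 4*x^2 dx = 4/3;  ∫_0^1 12*x dx = 6;  ∫_0^1 9 dx = 9.
  Sum: 4/3 + 6 + 9 = 49/3.
Adding: ||u||_{H^1}^2 = 481/30 + 49/3 = 971/30.


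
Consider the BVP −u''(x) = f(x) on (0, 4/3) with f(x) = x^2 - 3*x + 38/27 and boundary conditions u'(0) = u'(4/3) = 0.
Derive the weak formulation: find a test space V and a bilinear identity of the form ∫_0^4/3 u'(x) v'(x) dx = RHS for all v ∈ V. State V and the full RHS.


V = H^1(0, 4/3) (no boundary constraint on v; u is determined up to an additive constant); weak form: ∫_0^4/3 u'v' dx = ∫_0^4/3 (x^2 - 3*x + 38/27) v dx for all v ∈ V.

Multiply both sides by a test function v and integrate from 0 to 4/3:
  ∫_0^4/3 −u''(x) v(x) dx = ∫_0^4/3 f(x) v(x) dx.
Integrate the LHS by parts once:
  ∫_0^4/3 −u'' v dx = −[u'(x) v(x)]_0^4/3 + ∫_0^4/3 u'(x) v'(x) dx.
Thus ∫_0^4/3 u'(x) v'(x) dx = ∫_0^4/3 f(x) v(x) dx + [u'(x) v(x)]_0^4/3.
Choose V so that boundary terms are either known or forced to vanish.
u has homogeneous Neumann: u'(0) = u'(4/3) = 0. So [u' v]_0^4/3 = 0·v(4/3) − 0·v(0) = 0 for any v; take V = H^1(0, 4/3).
Weak formulation: find u (satisfying any essential BC) such that ∫_0^4/3 u'(x) v'(x) dx = ∫_0^4/3 f v dx for all v ∈ V (homogeneous Neumann, so boundary terms vanish).
Substituting f(x) = x^2 - 3*x + 38/27, the right-hand side is ∫_0^4/3 (x^2 - 3*x + 38/27) v dx.
Compatibility check (pure Neumann): taking v ≡ 1 ∈ V gives 0 = ∫_0^4/3 f dx + (0) − (0), i.e. ∫_0^4/3 f dx must equal u'(0) − u'(4/3) = 0. Indeed ∫_0^4/3 (x^2 - 3*x + 38/27) dx = 0, so the data are compatible. The solution is then unique only up to an additive constant (fix it e.g. by requiring ∫_0^4/3 u dx = 0).


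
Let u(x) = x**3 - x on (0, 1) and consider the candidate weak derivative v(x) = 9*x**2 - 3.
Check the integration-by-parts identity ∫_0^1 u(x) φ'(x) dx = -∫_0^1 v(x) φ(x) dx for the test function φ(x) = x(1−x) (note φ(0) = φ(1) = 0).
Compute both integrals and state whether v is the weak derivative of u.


LHS = 1/60, RHS = 1/20. No, v is not the weak derivative of u.

u(x) = x**3 - x, classical derivative u'(x) = 3*x**2 - 1.
φ(x) = x(1−x), so φ'(x) = 1 - 2*x.
Note φ(0) = φ(1) = 0, so the boundary term u·φ vanishes.
LHS = ∫_0^1 u(x) φ'(x) dx = ∫_0^1 (-2*x^4 + x^3 + 2*x^2 - x) dx. Term by term:
  ∫_0^1 -2*x^4 dx = -2/5;  ∫_0^1 x^3 dx = 1/4;  ∫_0^1 2*x^2 dx = 2/3;
  ∫_0^1 -x dx = -1/2.
Sum: -2/5 + 1/4 + 2/3 − 1/2 = 1/60.
So LHS = 1/60.
∫_0^1 v(x) φ(x) dx = ∫_0^1 (-9*x^4 + 9*x^3 + 3*x^2 - 3*x) dx. Term by term:
  ∫_0^1 -9*x^4 dx = -9/5;  ∫_0^1 9*x^3 dx = 9/4;  ∫_0^1 3*x^2 dx = 1;
  ∫_0^1 -3*x dx = -3/2.
Sum: -9/5 + 9/4 + 1 − 3/2 = -1/20.
So RHS = -∫_0^1 v(x) φ(x) dx = 1/20.
LHS − RHS = -1/30 ≠ 0, so the identity fails.
(For a valid weak derivative the identity must hold for EVERY test function, in particular this one. The failure shows v is NOT the weak derivative of u.)
Correct weak derivative would be u'(x) = 3*x**2 - 1.


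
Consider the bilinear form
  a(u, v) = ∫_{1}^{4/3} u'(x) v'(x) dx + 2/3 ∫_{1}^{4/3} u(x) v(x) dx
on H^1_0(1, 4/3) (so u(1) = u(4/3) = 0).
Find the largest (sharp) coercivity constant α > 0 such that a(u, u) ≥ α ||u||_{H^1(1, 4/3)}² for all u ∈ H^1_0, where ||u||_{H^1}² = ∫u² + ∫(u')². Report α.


α = (2 + 27*π^2)/(3*(1 + 9*π^2))

Coercivity of a(·,·) on H^1_0(1, 4/3) means a(u, u) ≥ α ||u||_{H^1}² for every u ∈ H^1_0.
The interval has length L = 1/3, and Poincaré/coercivity depend only on L. Here a(u, u) = ∫(u')² + (2/3)·∫u².
Here 0 < c = 2/3 < 1. The condition a(u,u) ≥ α||u||_{H^1}² reads (1−α)∫(u')² ≥ (α−c)∫u². Any admissible α is ≤ 1 (rapidly oscillating u have ∫u²/∫(u')² → 0), and α = 1 would force 0 ≥ (1−c)∫u², impossible since c < 1; so 1−α > 0. By the sharp Poincaré inequality on H^1_0 of an interval of length L, ∫(u')² ≥ (π/L)²∫u² with equality for the first sine mode sin(π(x−x₀)/L) (x₀ the left endpoint), so the inequality holds for all u iff (1−α)(π/L)² ≥ α − c, i.e. α ≤ ((π/L)² + c)/((π/L)² + 1) = (1 + c(L/π)²)/(1 + (L/π)²). With (π/L)² = 9*π^2 and c = 2/3, the largest admissible constant is α = ((π/L)² + c)/((π/L)² + 1).
Simplifying, α = (2 + 27*π^2)/(3*(1 + 9*π^2)).


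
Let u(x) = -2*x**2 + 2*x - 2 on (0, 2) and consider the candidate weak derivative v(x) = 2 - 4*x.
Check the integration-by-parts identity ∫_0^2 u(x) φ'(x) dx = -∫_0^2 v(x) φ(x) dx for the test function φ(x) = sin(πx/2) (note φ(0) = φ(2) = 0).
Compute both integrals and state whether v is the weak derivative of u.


LHS = 8/π, RHS = 8/π. Yes, v = u' weakly.

u(x) = -2*x**2 + 2*x - 2, classical derivative u'(x) = 2 - 4*x.
φ(x) = sin(πx/2), so φ'(x) = π*cos(π*x/2)/2.
Note φ(0) = φ(2) = 0, so the boundary term u·φ vanishes.
LHS = ∫_0^2 u(x) φ'(x) dx = ∫_0^2 (-π*x^2*cos(π*x/2) + π*x*cos(π*x/2) - π*cos(π*x/2)) dx. Term by term:
  ∫_0^2 -π*cos(π*x/2) dx = 0;  ∫_0^2 π*x*cos(π*x/2) dx = -8/π;  ∫_0^2 -π*x^2*cos(π*x/2) dx = 16/π.
Sum: 0 − 8/π + 16/π = 8/π.
So LHS = 8/π.
∫_0^2 v(x) φ(x) dx = ∫_0^2 (-4*x*sin(π*x/2) + 2*sin(π*x/2)) dx. Term by term:
  ∫_0^2 2*sin(π*x/2) dx = 8/π;  ∫_0^2 -4*x*sin(π*x/2) dx = -16/π.
Sum: 8/π − 16/π = -8/π.
So RHS = -∫_0^2 v(x) φ(x) dx = 8/π.
LHS = RHS, so the identity holds for this test φ.
Moreover u is smooth here and v(x) = u'(x) = 2 - 4*x pointwise, so the identity holds for every test function. Hence v is the weak derivative of u.


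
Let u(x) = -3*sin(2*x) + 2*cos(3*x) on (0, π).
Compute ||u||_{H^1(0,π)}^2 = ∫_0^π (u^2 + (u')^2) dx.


||u||_{H^1(0,π)}^2 = 96 + 85*π/2

u'(x) = -6*sin(3*x) - 6*cos(2*x).
Expand u² and (u')² and integrate term by term on (0, π), using: for integers n ≥ 1, ∫_0^π sin²(nx) dx = ∫_0^π cos²(nx) dx = π/2; for n ≠ n', ∫_0^π sin(nx)sin(n'x) dx = ∫_0^π cos(nx)cos(n'x) dx = 0; and by product-to-sum, ∫_0^π sin(nx)cos(n'x) dx = ½∫_0^π [sin((n+n')x) + sin((n−n')x)] dx, which is 0 when n+n' is even and 2n/(n²−n'²) when n+n' is odd (it need not vanish on (0, π)).
  u² squared terms: (-3)²·∫sin(2x)² dx = 9·π/2 = 9*π/2;  (2)²·∫cos(3x)² dx = 4·π/2 = 2*π.
  u² cross terms: 2·(-3)·(2)·∫sin(2x)·cos(3x) dx = -12·(-4/5) = 48/5.
  So ∫_0^π u² dx = 9*π/2 + 2*π + 48/5 = 48/5 + 13*π/2.
  (u')² squared terms: (-6)²·∫cos(2x)² dx = 36·π/2 = 18*π;  (-6)²·∫sin(3x)² dx = 36·π/2 = 18*π.
  (u')² cross terms: 2·(-6)·(-6)·∫cos(2x)·sin(3x) dx = 72·(6/5) = 432/5.
  So ∫_0^π (u')² dx = 18*π + 18*π + 432/5 = 432/5 + 36*π.
||u||_{H^1}^2 = (48/5 + 13*π/2) + (432/5 + 36*π) = 96 + 85*π/2.


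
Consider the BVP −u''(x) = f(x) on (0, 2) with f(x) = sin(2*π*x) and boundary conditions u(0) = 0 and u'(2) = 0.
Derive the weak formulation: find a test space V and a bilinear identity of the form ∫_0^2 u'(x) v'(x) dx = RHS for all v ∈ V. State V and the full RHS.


V = {v ∈ H^1(0, 2) : v(0) = 0} (test functions vanish at x = 0 where u is specified); weak form: ∫_0^2 u'v' dx = ∫_0^2 (sin(2*π*x)) v dx for all v ∈ V.

Multiply both sides by a test function v and integrate from 0 to 2:
  ∫_0^2 −u''(x) v(x) dx = ∫_0^2 f(x) v(x) dx.
Integrate the LHS by parts once:
  ∫_0^2 −u'' v dx = −[u'(x) v(x)]_0^2 + ∫_0^2 u'(x) v'(x) dx.
Thus ∫_0^2 u'(x) v'(x) dx = ∫_0^2 f(x) v(x) dx + [u'(x) v(x)]_0^2.
Choose V so that boundary terms are either known or forced to vanish.
Mixed BC: u(0) = 0 (Dirichlet) and u'(2) = 0 (Neumann). Define V = {v ∈ H^1(0, 2) : v(0) = 0}. Then [u' v]_0^2 = u'(2)·v(2) − u'(0)·0 = 0.
Weak formulation: find u (satisfying any essential BC) such that ∫_0^2 u'(x) v'(x) dx = ∫_0^2 f v dx for all v ∈ V (Dirichlet at 0 absorbed into V; the Neumann datum at x = 2 is zero, so no boundary term remains).
Substituting f(x) = sin(2*π*x), the right-hand side is ∫_0^2 (sin(2*π*x)) v dx.


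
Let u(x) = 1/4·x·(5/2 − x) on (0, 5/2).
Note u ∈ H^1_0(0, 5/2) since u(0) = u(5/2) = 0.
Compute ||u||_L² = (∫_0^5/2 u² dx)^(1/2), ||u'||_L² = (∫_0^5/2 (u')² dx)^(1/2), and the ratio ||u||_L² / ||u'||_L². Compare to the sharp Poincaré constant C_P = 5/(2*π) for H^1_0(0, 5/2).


||u||_L² / ||u'||_L² = sqrt(10)/4 < C_P = 5/(2*π).

u(x) = 1/4·x·(5/2 − x), so u'(x) = 5/8 - x/2.
u(x) = 1/4·x·(5/2 − x) vanishes at x = 0 and x = 5/2, so u ∈ H^1_0(0, 5/2). Differentiate via the product rule and integrate the resulting polynomials term by term.
  ∫_0^5/2 u² dx = ∫_0^5/2 (x^4/16 - 5*x^3/16 + 25*x^2/64) dx. Term by term:
    ∫_0^5/2 x^4/16 dx = 625/512;  ∫_0^5/2 -5*x^3/16 dx = -3125/1024;  ∫_0^5/2 25*x^2/64 dx = 3125/1536.
  Sum: 625/512 − 3125/1024 + 3125/1536 = 625/3072.
  ∫_0^5/2 (u')² dx = ∫_0^5/2 (x^2/4 - 5*x/8 + 25/64) dx. Term by term:
    ∫_0^5/2 x^2/4 dx = 125/96;  ∫_0^5/2 -5*x/8 dx = -125/64;  ∫_0^5/2 25/64 dx = 125/128.
  Sum: 125/96 − 125/64 + 125/128 = 125/384.
∫_0^5/2 u² dx = 625/3072, so ||u||_L² = 25*sqrt(3)/96.
∫_0^5/2 (u')² dx = 125/384, so ||u'||_L² = 5*sqrt(30)/48.
Ratio ||u||_L² / ||u'||_L² = sqrt(10)/4.
Sharp Poincaré constant on H^1_0(0, 5/2) is C_P = L/π = 5/(2*π), achieved by sin(2*π/5·x).
A polynomial bump cannot attain the sharp Poincaré constant (only the first sine eigenfunction does), so the ratio is strictly less than C_P, consistent with ||u||_L² ≤ C_P ||u'||_L².


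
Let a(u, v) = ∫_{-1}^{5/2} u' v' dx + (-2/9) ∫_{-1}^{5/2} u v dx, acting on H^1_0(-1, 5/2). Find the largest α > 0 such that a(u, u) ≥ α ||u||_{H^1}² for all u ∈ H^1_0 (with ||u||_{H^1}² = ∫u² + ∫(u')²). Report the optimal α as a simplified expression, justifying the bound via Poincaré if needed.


α = 2*(-49 + 18*π^2)/(9*(4*π^2 + 49))

Coercivity of a(·,·) on H^1_0(-1, 5/2) means a(u, u) ≥ α ||u||_{H^1}² for every u ∈ H^1_0.
The interval has length L = 7/2, and Poincaré/coercivity depend only on L. Here a(u, u) = ∫(u')² + (-2/9)·∫u².
Here c = -2/9 < 0 with |c| < (π/L)² = 4*π^2/49, so coercivity still holds. The condition a(u,u) ≥ α||u||_{H^1}² reads (1−α)∫(u')² ≥ (α−c)∫u². Any admissible α is ≤ 1 (rapidly oscillating u have ∫u²/∫(u')² → 0), and α = 1 would force 0 ≥ (1−c)∫u², impossible since c < 1; so 1−α > 0. By the sharp Poincaré inequality on H^1_0 of an interval of length L, ∫(u')² ≥ (π/L)²∫u² with equality for the first sine mode sin(π(x−x₀)/L) (x₀ the left endpoint), so the inequality holds for all u iff (1−α)(π/L)² ≥ α − c, i.e. α ≤ ((π/L)² + c)/((π/L)² + 1) = (1 + c(L/π)²)/(1 + (L/π)²). (Direct route, valid since c ≤ 0: Poincaré gives c∫u² ≥ c(L/π)²∫(u')², so a(u,u) ≥ (1 + c(L/π)²)∫(u')², while ||u||_{H^1}² ≤ (1 + (L/π)²)∫(u')²; dividing yields the same α.) With (π/L)² = 4*π^2/49 and c = -2/9, the largest admissible constant is α = ((π/L)² + c)/((π/L)² + 1).
Simplifying, α = 2*(-49 + 18*π^2)/(9*(4*π^2 + 49)).


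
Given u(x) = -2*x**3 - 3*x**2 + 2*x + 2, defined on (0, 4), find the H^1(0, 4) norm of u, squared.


||u||_{H^1}^2 = 2987168/105

The H^1 norm (squared) on an interval (0, L) is
  ||u||_{H^1}^2 = ∫_0^L u(x)^2 dx + ∫_0^L u'(x)^2 dx.
Compute u'(x) = -6*x**2 - 6*x + 2.
Then u(x)^2 = 4*x**6 + 12*x**5 + x**4 - 20*x**3 - 8*x**2 + 8*x + 4 and u'(x)^2 = 36*x**4 + 72*x**3 + 12*x**2 - 24*x + 4.
Integrate each monomial from 0 to 4 using ∫_0^4 c·x^n dx = c·4^(n+1)/(n+1):
  ∫_0^4 u(x)^2 dx = ∫_0^4 (4*x^6 + 12*x^5 + x^4 - 20*x^3 - 8*x^2 + 8*x + 4) dx. Term by term:
    ∫_0^4 4*x^6 dx = 65536/7;  ∫_0^4 12*x^5 dx = 8192;  ∫_0^4 x^4 dx = 1024/5;
    ∫_0^4 -20*x^3 dx = -1280;  ∫_0^4 -8*x^2 dx = -512/3;  ∫_0^4 8*x dx = 64;
    ∫_0^4 4 dx = 16.
  Sum: 65536/7 + 8192 + 1024/5 − 1280 − 512/3 + 64 + 16 = 1720784/105.
  ∫_0^4 u'(x)^2 dx = ∫_0^4 (36*x^4 + 72*x^3 + 12*x^2 - 24*x + 4) dx. Term by term:
    ∫_0^4 36*x^4 dx = 36864/5;  ∫_0^4 72*x^3 dx = 4608;  ∫_0^4 12*x^2 dx = 256;
    ∫_0^4 -24*x dx = -192;  ∫_0^4 4 dx = 16.
  Sum: 36864/5 + 4608 + 256 − 192 + 16 = 60304/5.
Adding: ||u||_{H^1}^2 = 1720784/105 + 60304/5 = 2987168/105.


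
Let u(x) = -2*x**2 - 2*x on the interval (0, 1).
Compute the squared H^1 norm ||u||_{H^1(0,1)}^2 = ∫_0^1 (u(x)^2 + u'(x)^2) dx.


||u||_{H^1}^2 = 322/15

The H^1 norm (squared) on an interval (0, L) is
  ||u||_{H^1}^2 = ∫_0^L u(x)^2 dx + ∫_0^L u'(x)^2 dx.
Compute u'(x) = -4*x - 2.
Then u(x)^2 = 4*x**4 + 8*x**3 + 4*x**2 and u'(x)^2 = 16*x**2 + 16*x + 4.
Integrate each monomial from 0 to 1 using ∫_0^1 c·x^n dx = c·1^(n+1)/(n+1):
  ∫_0^1 u(x)^2 dx = ∫_0^1 (4*x^4 + 8*x^3 + 4*x^2) dx. Term by term:
    ∫_0^1 4*x^4 dx = 4/5;  ∫_0^1 8*x^3 dx = 2;  ∫_0^1 4*x^2 dx = 4/3.
  Sum: 4/5 + 2 + 4/3 = 62/15.
  ∫_0^1 u'(x)^2 dx = ∫_0^1 (16*x^2 + 16*x + 4) dx. Term by term:
    ∫_0^1 16*x^2 dx = 16/3;  ∫_0^1 16*x dx = 8;  ∫_0^1 4 dx = 4.
  Sum: 16/3 + 8 + 4 = 52/3.
Adding: ||u||_{H^1}^2 = 62/15 + 52/3 = 322/15.


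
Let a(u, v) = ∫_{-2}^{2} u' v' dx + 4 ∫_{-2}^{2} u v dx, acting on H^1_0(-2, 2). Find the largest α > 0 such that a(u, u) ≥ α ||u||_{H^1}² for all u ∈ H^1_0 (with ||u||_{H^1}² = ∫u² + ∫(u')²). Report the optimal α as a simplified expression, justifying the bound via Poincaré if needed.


α = 1

Coercivity of a(·,·) on H^1_0(-2, 2) means a(u, u) ≥ α ||u||_{H^1}² for every u ∈ H^1_0.
The interval has length L = 4, and Poincaré/coercivity depend only on L. Here a(u, u) = ∫(u')² + (4)·∫u².
Here c = 4 ≥ 1, so a(u,u) = ∫(u')² + c∫u² ≥ ∫(u')² + ∫u² = ||u||_{H^1}², i.e. α = 1 works. No larger α is possible: a(u,u) ≥ α||u||_{H^1}² means (1−α)∫(u')² ≥ (α−c)∫u², and for the modes u_n = sin(nπ(x−x₀)/L) (x₀ the left endpoint) one has ∫u_n²/∫(u_n')² = (L/(nπ))² → 0, so a(u_n,u_n)/||u_n||_{H^1}² → 1. Hence the optimal constant is α = 1.
Therefore α = 1.


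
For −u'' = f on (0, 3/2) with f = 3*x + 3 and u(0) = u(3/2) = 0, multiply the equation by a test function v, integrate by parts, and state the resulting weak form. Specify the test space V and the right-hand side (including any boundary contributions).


V = H^1_0(0, 3/2) (so v(0) = v(3/2) = 0); weak form: ∫_0^3/2 u'v' dx = ∫_0^3/2 (3*x + 3) v dx for all v ∈ V.

Multiply both sides by a test function v and integrate from 0 to 3/2:
  ∫_0^3/2 −u''(x) v(x) dx = ∫_0^3/2 f(x) v(x) dx.
Integrate the LHS by parts once:
  ∫_0^3/2 −u'' v dx = −[u'(x) v(x)]_0^3/2 + ∫_0^3/2 u'(x) v'(x) dx.
Thus ∫_0^3/2 u'(x) v'(x) dx = ∫_0^3/2 f(x) v(x) dx + [u'(x) v(x)]_0^3/2.
Choose V so that boundary terms are either known or forced to vanish.
u is Dirichlet: u(0) = u(3/2) = 0. Let V = H^1_0(0, 3/2); then v(0) = v(3/2) = 0, and [u' v]_0^3/2 = 0.
Weak formulation: find u (satisfying any essential BC) such that ∫_0^3/2 u'(x) v'(x) dx = ∫_0^3/2 f v dx for all v ∈ V.
Substituting f(x) = 3*x + 3, the right-hand side is ∫_0^3/2 (3*x + 3) v dx.


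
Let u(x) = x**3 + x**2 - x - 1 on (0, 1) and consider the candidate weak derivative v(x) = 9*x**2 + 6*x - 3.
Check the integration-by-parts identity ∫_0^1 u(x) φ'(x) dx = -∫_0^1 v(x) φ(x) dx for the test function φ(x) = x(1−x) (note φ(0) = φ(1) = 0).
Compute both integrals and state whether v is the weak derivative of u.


LHS = -3/20, RHS = -9/20. No, v is not the weak derivative of u.

u(x) = x**3 + x**2 - x - 1, classical derivative u'(x) = 3*x**2 + 2*x - 1.
φ(x) = x(1−x), so φ'(x) = 1 - 2*x.
Note φ(0) = φ(1) = 0, so the boundary term u·φ vanishes.
LHS = ∫_0^1 u(x) φ'(x) dx = ∫_0^1 (-2*x^4 - x^3 + 3*x^2 + x - 1) dx. Term by term:
  ∫_0^1 -2*x^4 dx = -2/5;  ∫_0^1 -x^3 dx = -1/4;  ∫_0^1 3*x^2 dx = 1;
  ∫_0^1 x dx = 1/2;  ∫_0^1 -1 dx = -1.
Sum: -2/5 − 1/4 + 1 + 1/2 − 1 = -3/20.
So LHS = -3/20.
∫_0^1 v(x) φ(x) dx = ∫_0^1 (-9*x^4 + 3*x^3 + 9*x^2 - 3*x) dx. Term by term:
  ∫_0^1 -9*x^4 dx = -9/5;  ∫_0^1 3*x^3 dx = 3/4;  ∫_0^1 9*x^2 dx = 3;
  ∫_0^1 -3*x dx = -3/2.
Sum: -9/5 + 3/4 + 3 − 3/2 = 9/20.
So RHS = -∫_0^1 v(x) φ(x) dx = -9/20.
LHS − RHS = 3/10 ≠ 0, so the identity fails.
(For a valid weak derivative the identity must hold for EVERY test function, in particular this one. The failure shows v is NOT the weak derivative of u.)
Correct weak derivative would be u'(x) = 3*x**2 + 2*x - 1.


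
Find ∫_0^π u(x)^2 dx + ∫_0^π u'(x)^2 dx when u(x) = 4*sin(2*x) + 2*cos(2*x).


||u||_{H^1(0,π)}^2 = 50*π

u'(x) = -4*sin(2*x) + 8*cos(2*x).
Expand u² and (u')² and integrate term by term on (0, π), using: for integers n ≥ 1, ∫_0^π sin²(nx) dx = ∫_0^π cos²(nx) dx = π/2; for n ≠ n', ∫_0^π sin(nx)sin(n'x) dx = ∫_0^π cos(nx)cos(n'x) dx = 0; and by product-to-sum, ∫_0^π sin(nx)cos(n'x) dx = ½∫_0^π [sin((n+n')x) + sin((n−n')x)] dx, which is 0 when n+n' is even and 2n/(n²−n'²) when n+n' is odd (it need not vanish on (0, π)).
  u² squared terms: (2)²·∫cos(2x)² dx = 4·π/2 = 2*π;  (4)²·∫sin(2x)² dx = 16·π/2 = 8*π.
  u² cross terms: 2·(2)·(4)·∫cos(2x)·sin(2x) dx = 16·(0) = 0.
  So ∫_0^π u² dx = 2*π + 8*π + 0 = 10*π.
  (u')² squared terms: (-4)²·∫sin(2x)² dx = 16·π/2 = 8*π;  (8)²·∫cos(2x)² dx = 64·π/2 = 32*π.
  (u')² cross terms: 2·(-4)·(8)·∫sin(2x)·cos(2x) dx = -64·(0) = 0.
  So ∫_0^π (u')² dx = 8*π + 32*π + 0 = 40*π.
||u||_{H^1}^2 = (10*π) + (40*π) = 50*π.


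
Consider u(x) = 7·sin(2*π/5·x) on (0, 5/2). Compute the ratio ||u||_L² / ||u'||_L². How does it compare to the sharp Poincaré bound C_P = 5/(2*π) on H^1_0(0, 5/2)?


||u||_L² / ||u'||_L² = 5/(2*π) = C_P.

u(x) = 7·sin(2*π/5·x), so u'(x) = 14*π*cos(2*π*x/5)/5.
Writing u(x) = A·sin(kπx/L) with A = 7 and k = 1, use ∫_0^L sin²(kπx/L) dx = L/2 and ∫_0^L cos²(kπx/L) dx = L/2.
u² = 49·sin²(2*π/5·x) and (u')² = 196*π^2/25·cos²(2*π/5·x), and each of sin², cos² integrates to L/2 = 5/4 over (0, 5/2).
∫_0^5/2 u² dx = 245/4, so ||u||_L² = 7*sqrt(5)/2.
∫_0^5/2 (u')² dx = 49*π^2/5, so ||u'||_L² = 7*sqrt(5)*π/5.
Ratio ||u||_L² / ||u'||_L² = 5/(2*π).
Sharp Poincaré constant on H^1_0(0, 5/2) is C_P = L/π = 5/(2*π), achieved by sin(2*π/5·x).
This is the k = 1 eigenfunction (up to amplitude), so the ratio equals the sharp Poincaré constant exactly.


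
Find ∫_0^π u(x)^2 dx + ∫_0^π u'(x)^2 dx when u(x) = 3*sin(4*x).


||u||_{H^1(0,π)}^2 = 153*π/2

u'(x) = 12*cos(4*x).
Expand u² and (u')² and integrate term by term on (0, π), using: for integers n ≥ 1, ∫_0^π sin²(nx) dx = ∫_0^π cos²(nx) dx = π/2; for n ≠ n', ∫_0^π sin(nx)sin(n'x) dx = ∫_0^π cos(nx)cos(n'x) dx = 0; and by product-to-sum, ∫_0^π sin(nx)cos(n'x) dx = ½∫_0^π [sin((n+n')x) + sin((n−n')x)] dx, which is 0 when n+n' is even and 2n/(n²−n'²) when n+n' is odd (it need not vanish on (0, π)).
  u² squared terms: (3)²·∫sin(4x)² dx = 9·π/2 = 9*π/2.
  So ∫_0^π u² dx = 9*π/2.
  (u')² squared terms: (12)²·∫cos(4x)² dx = 144·π/2 = 72*π.
  So ∫_0^π (u')² dx = 72*π.
||u||_{H^1}^2 = (9*π/2) + (72*π) = 153*π/2.


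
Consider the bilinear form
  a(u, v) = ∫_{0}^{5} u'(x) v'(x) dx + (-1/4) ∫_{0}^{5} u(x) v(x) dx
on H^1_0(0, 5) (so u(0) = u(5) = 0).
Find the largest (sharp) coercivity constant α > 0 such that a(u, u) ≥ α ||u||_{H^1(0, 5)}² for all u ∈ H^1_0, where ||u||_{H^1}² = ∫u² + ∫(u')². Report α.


α = (-25/4 + π^2)/(π^2 + 25)

Coercivity of a(·,·) on H^1_0(0, 5) means a(u, u) ≥ α ||u||_{H^1}² for every u ∈ H^1_0.
The interval has length L = 5, and Poincaré/coercivity depend only on L. Here a(u, u) = ∫(u')² + (-1/4)·∫u².
Here c = -1/4 < 0 with |c| < (π/L)² = π^2/25, so coercivity still holds. The condition a(u,u) ≥ α||u||_{H^1}² reads (1−α)∫(u')² ≥ (α−c)∫u². Any admissible α is ≤ 1 (rapidly oscillating u have ∫u²/∫(u')² → 0), and α = 1 would force 0 ≥ (1−c)∫u², impossible since c < 1; so 1−α > 0. By the sharp Poincaré inequality on H^1_0 of an interval of length L, ∫(u')² ≥ (π/L)²∫u² with equality for the first sine mode sin(π(x−x₀)/L) (x₀ the left endpoint), so the inequality holds for all u iff (1−α)(π/L)² ≥ α − c, i.e. α ≤ ((π/L)² + c)/((π/L)² + 1) = (1 + c(L/π)²)/(1 + (L/π)²). (Direct route, valid since c ≤ 0: Poincaré gives c∫u² ≥ c(L/π)²∫(u')², so a(u,u) ≥ (1 + c(L/π)²)∫(u')², while ||u||_{H^1}² ≤ (1 + (L/π)²)∫(u')²; dividing yields the same α.) With (π/L)² = π^2/25 and c = -1/4, the largest admissible constant is α = ((π/L)² + c)/((π/L)² + 1).
Simplifying, α = (-25/4 + π^2)/(π^2 + 25).


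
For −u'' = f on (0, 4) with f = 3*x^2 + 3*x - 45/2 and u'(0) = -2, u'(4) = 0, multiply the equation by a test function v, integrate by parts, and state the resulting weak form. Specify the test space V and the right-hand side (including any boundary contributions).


V = H^1(0, 4) (v unrestricted at boundary; u is determined up to an additive constant); weak form: ∫_0^4 u'v' dx = ∫_0^4 (3*x^2 + 3*x - 45/2) v dx + 2·v(0) for all v ∈ V.

Multiply both sides by a test function v and integrate from 0 to 4:
  ∫_0^4 −u''(x) v(x) dx = ∫_0^4 f(x) v(x) dx.
Integrate the LHS by parts once:
  ∫_0^4 −u'' v dx = −[u'(x) v(x)]_0^4 + ∫_0^4 u'(x) v'(x) dx.
Thus ∫_0^4 u'(x) v'(x) dx = ∫_0^4 f(x) v(x) dx + [u'(x) v(x)]_0^4.
Choose V so that boundary terms are either known or forced to vanish.
u has inhomogeneous Neumann u'(0) = -2, u'(4) = 0. [u' v]_0^4 = (0)·v(4) − (-2)·v(0) = 2·v(0). Take V = H^1(0, 4); boundary term becomes part of RHS.
Weak formulation: find u (satisfying any essential BC) such that ∫_0^4 u'(x) v'(x) dx = ∫_0^4 f v dx + 2·v(0) for all v ∈ V (Neumann data are natural BCs: they enter the RHS as boundary terms).
Substituting f(x) = 3*x^2 + 3*x - 45/2, the right-hand side is ∫_0^4 (3*x^2 + 3*x - 45/2) v dx + 2·v(0).
Compatibility check (pure Neumann): taking v ≡ 1 ∈ V gives 0 = ∫_0^4 f dx + (0) − (-2), i.e. ∫_0^4 f dx must equal u'(0) − u'(4) = -2. Indeed ∫_0^4 (3*x^2 + 3*x - 45/2) dx = -2, so the data are compatible. The solution is then unique only up to an additive constant (fix it e.g. by requiring ∫_0^4 u dx = 0).


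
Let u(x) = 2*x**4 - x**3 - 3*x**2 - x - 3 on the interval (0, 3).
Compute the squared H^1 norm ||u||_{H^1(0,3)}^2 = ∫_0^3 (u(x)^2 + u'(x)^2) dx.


||u||_{H^1}^2 = 942789/70

The H^1 norm (squared) on an interval (0, L) is
  ||u||_{H^1}^2 = ∫_0^L u(x)^2 dx + ∫_0^L u'(x)^2 dx.
Compute u'(x) = 8*x**3 - 3*x**2 - 6*x - 1.
Then u(x)^2 = 4*x**8 - 4*x**7 - 11*x**6 + 2*x**5 - x**4 + 12*x**3 + 19*x**2 + 6*x + 9 and u'(x)^2 = 64*x**6 - 48*x**5 - 87*x**4 + 20*x**3 + 42*x**2 + 12*x + 1.
Integrate each monomial from 0 to 3 using ∫_0^3 c·x^n dx = c·3^(n+1)/(n+1):
  ∫_0^3 u(x)^2 dx = ∫_0^3 (4*x^8 - 4*x^7 - 11*x^6 + 2*x^5 - x^4 + 12*x^3 + 19*x^2 + 6*x + 9) dx. Term by term:
    ∫_0^3 4*x^8 dx = 8748;  ∫_0^3 -4*x^7 dx = -6561/2;  ∫_0^3 -11*x^6 dx = -24057/7;
    ∫_0^3 2*x^5 dx = 243;  ∫_0^3 -x^4 dx = -243/5;  ∫_0^3 12*x^3 dx = 243;
    ∫_0^3 19*x^2 dx = 171;  ∫_0^3 6*x dx = 27;  ∫_0^3 9 dx = 27.
  Sum: 8748 − 6561/2 − 24057/7 + 243 − 243/5 + 243 + 171 + 27 + 27 = 188523/70.
  ∫_0^3 u'(x)^2 dx = ∫_0^3 (64*x^6 - 48*x^5 - 87*x^4 + 20*x^3 + 42*x^2 + 12*x + 1) dx. Term by term:
    ∫_0^3 64*x^6 dx = 139968/7;  ∫_0^3 -48*x^5 dx = -5832;  ∫_0^3 -87*x^4 dx = -21141/5;
    ∫_0^3 20*x^3 dx = 405;  ∫_0^3 42*x^2 dx = 378;  ∫_0^3 12*x dx = 54;
    ∫_0^3 1 dx = 3.
  Sum: 139968/7 − 5832 − 21141/5 + 405 + 378 + 54 + 3 = 377133/35.
Adding: ||u||_{H^1}^2 = 188523/70 + 377133/35 = 942789/70.


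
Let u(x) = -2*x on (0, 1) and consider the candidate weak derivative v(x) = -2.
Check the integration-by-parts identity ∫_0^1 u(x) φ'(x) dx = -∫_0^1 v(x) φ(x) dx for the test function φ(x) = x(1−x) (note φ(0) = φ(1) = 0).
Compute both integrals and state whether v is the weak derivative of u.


LHS = 1/3, RHS = 1/3. Yes, v = u' weakly.

u(x) = -2*x, classical derivative u'(x) = -2.
φ(x) = x(1−x), so φ'(x) = 1 - 2*x.
Note φ(0) = φ(1) = 0, so the boundary term u·φ vanishes.
LHS = ∫_0^1 u(x) φ'(x) dx = ∫_0^1 (4*x^2 - 2*x) dx. Term by term:
  ∫_0^1 4*x^2 dx = 4/3;  ∫_0^1 -2*x dx = -1.
Sum: 4/3 − 1 = 1/3.
So LHS = 1/3.
∫_0^1 v(x) φ(x) dx = ∫_0^1 (2*x^2 - 2*x) dx. Term by term:
  ∫_0^1 2*x^2 dx = 2/3;  ∫_0^1 -2*x dx = -1.
Sum: 2/3 − 1 = -1/3.
So RHS = -∫_0^1 v(x) φ(x) dx = 1/3.
LHS = RHS, so the identity holds for this test φ.
Moreover u is smooth here and v(x) = u'(x) = -2 pointwise, so the identity holds for every test function. Hence v is the weak derivative of u.


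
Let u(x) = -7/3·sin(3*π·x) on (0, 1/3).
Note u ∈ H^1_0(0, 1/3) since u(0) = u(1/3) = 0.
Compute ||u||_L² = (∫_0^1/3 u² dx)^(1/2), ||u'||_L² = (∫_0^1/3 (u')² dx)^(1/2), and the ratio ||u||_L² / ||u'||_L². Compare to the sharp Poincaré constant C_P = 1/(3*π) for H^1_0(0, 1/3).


||u||_L² / ||u'||_L² = 1/(3*π) = C_P.

u(x) = -7/3·sin(3*π·x), so u'(x) = -7*π*cos(3*π*x).
Writing u(x) = A·sin(kπx/L) with A = -7/3 and k = 1, use ∫_0^L sin²(kπx/L) dx = L/2 and ∫_0^L cos²(kπx/L) dx = L/2.
u² = 49/9·sin²(3*π·x) and (u')² = 49*π^2·cos²(3*π·x), and each of sin², cos² integrates to L/2 = 1/6 over (0, 1/3).
∫_0^1/3 u² dx = 49/54, so ||u||_L² = 7*sqrt(6)/18.
∫_0^1/3 (u')² dx = 49*π^2/6, so ||u'||_L² = 7*sqrt(6)*π/6.
Ratio ||u||_L² / ||u'||_L² = 1/(3*π).
Sharp Poincaré constant on H^1_0(0, 1/3) is C_P = L/π = 1/(3*π), achieved by sin(3*π·x).
This is the k = 1 eigenfunction (up to amplitude), so the ratio equals the sharp Poincaré constant exactly.


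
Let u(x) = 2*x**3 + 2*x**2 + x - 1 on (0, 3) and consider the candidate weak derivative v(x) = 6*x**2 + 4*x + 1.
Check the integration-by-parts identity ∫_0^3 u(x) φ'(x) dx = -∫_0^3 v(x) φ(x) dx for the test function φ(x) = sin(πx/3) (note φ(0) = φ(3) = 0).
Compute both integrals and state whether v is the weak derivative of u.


LHS = -204/π + 648/π^3, RHS = -204/π + 648/π^3. Yes, v = u' weakly.

u(x) = 2*x**3 + 2*x**2 + x - 1, classical derivative u'(x) = 6*x**2 + 4*x + 1.
φ(x) = sin(πx/3), so φ'(x) = π*cos(π*x/3)/3.
Note φ(0) = φ(3) = 0, so the boundary term u·φ vanishes.
LHS = ∫_0^3 u(x) φ'(x) dx = ∫_0^3 (2*π*x^3*cos(π*x/3)/3 + 2*π*x^2*cos(π*x/3)/3 + π*x*cos(π*x/3)/3 - π*cos(π*x/3)/3) dx. Term by term:
  ∫_0^3 -π*cos(π*x/3)/3 dx = 0;  ∫_0^3 π*x*cos(π*x/3)/3 dx = -6/π;  ∫_0^3 2*π*x^2*cos(π*x/3)/3 dx = -36/π;
  ∫_0^3 2*π*x^3*cos(π*x/3)/3 dx = -162/π + 648/π^3.
Sum: 0 − 6/π − 36/π + -162/π + 648/π^3 = -204/π + 648/π^3.
So LHS = -204/π + 648/π^3.
∫_0^3 v(x) φ(x) dx = ∫_0^3 (6*x^2*sin(π*x/3) + 4*x*sin(π*x/3) + sin(π*x/3)) dx. Term by term:
  ∫_0^3 4*x*sin(π*x/3) dx = 36/π;  ∫_0^3 6*x^2*sin(π*x/3) dx = -648/π^3 + 162/π;  ∫_0^3 sin(π*x/3) dx = 6/π.
Sum: 36/π + -648/π^3 + 162/π + 6/π = -648/π^3 + 204/π.
So RHS = -∫_0^3 v(x) φ(x) dx = -204/π + 648/π^3.
LHS = RHS, so the identity holds for this test φ.
Moreover u is smooth here and v(x) = u'(x) = 6*x**2 + 4*x + 1 pointwise, so the identity holds for every test function. Hence v is the weak derivative of u.


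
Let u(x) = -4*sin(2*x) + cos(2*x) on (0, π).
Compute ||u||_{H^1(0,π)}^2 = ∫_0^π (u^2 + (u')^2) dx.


||u||_{H^1(0,π)}^2 = 85*π/2

u'(x) = -2*sin(2*x) - 8*cos(2*x).
Expand u² and (u')² and integrate term by term on (0, π), using: for integers n ≥ 1, ∫_0^π sin²(nx) dx = ∫_0^π cos²(nx) dx = π/2; for n ≠ n', ∫_0^π sin(nx)sin(n'x) dx = ∫_0^π cos(nx)cos(n'x) dx = 0; and by product-to-sum, ∫_0^π sin(nx)cos(n'x) dx = ½∫_0^π [sin((n+n')x) + sin((n−n')x)] dx, which is 0 when n+n' is even and 2n/(n²−n'²) when n+n' is odd (it need not vanish on (0, π)).
  u² squared terms: (-4)²·∫sin(2x)² dx = 16·π/2 = 8*π;  (1)²·∫cos(2x)² dx = 1·π/2 = π/2.
  u² cross terms: 2·(-4)·(1)·∫sin(2x)·cos(2x) dx = -8·(0) = 0.
  So ∫_0^π u² dx = 8*π + π/2 + 0 = 17*π/2.
  (u')² squared terms: (-8)²·∫cos(2x)² dx = 64·π/2 = 32*π;  (-2)²·∫sin(2x)² dx = 4·π/2 = 2*π.
  (u')² cross terms: 2·(-8)·(-2)·∫cos(2x)·sin(2x) dx = 32·(0) = 0.
  So ∫_0^π (u')² dx = 32*π + 2*π + 0 = 34*π.
||u||_{H^1}^2 = (17*π/2) + (34*π) = 85*π/2.


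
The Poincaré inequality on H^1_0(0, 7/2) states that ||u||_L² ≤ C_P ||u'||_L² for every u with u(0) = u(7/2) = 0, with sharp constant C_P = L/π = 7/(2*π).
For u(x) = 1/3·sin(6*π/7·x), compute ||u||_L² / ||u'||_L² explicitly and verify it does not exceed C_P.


||u||_L² / ||u'||_L² = 7/(6*π) < C_P = 7/(2*π).

u(x) = 1/3·sin(6*π/7·x), so u'(x) = 2*π*cos(6*π*x/7)/7.
Writing u(x) = A·sin(kπx/L) with A = 1/3 and k = 3, use ∫_0^L sin²(kπx/L) dx = L/2 and ∫_0^L cos²(kπx/L) dx = L/2.
u² = 1/9·sin²(6*π/7·x) and (u')² = 4*π^2/49·cos²(6*π/7·x), and each of sin², cos² integrates to L/2 = 7/4 over (0, 7/2).
∫_0^7/2 u² dx = 7/36, so ||u||_L² = sqrt(7)/6.
∫_0^7/2 (u')² dx = π^2/7, so ||u'||_L² = sqrt(7)*π/7.
Ratio ||u||_L² / ||u'||_L² = 7/(6*π).
Sharp Poincaré constant on H^1_0(0, 7/2) is C_P = L/π = 7/(2*π), achieved by sin(2*π/7·x).
This is the k = 3 harmonic; the ratio L/(kπ) is strictly less than C_P = L/π, consistent with the sharp inequality ||u||_L² ≤ C_P ||u'||_L².


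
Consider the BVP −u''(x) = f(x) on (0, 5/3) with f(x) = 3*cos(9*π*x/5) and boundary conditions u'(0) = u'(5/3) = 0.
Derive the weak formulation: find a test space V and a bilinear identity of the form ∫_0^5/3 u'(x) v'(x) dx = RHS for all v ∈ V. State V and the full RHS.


V = H^1(0, 5/3) (no boundary constraint on v; u is determined up to an additive constant); weak form: ∫_0^5/3 u'v' dx = ∫_0^5/3 (3*cos(9*π*x/5)) v dx for all v ∈ V.

Multiply both sides by a test function v and integrate from 0 to 5/3:
  ∫_0^5/3 −u''(x) v(x) dx = ∫_0^5/3 f(x) v(x) dx.
Integrate the LHS by parts once:
  ∫_0^5/3 −u'' v dx = −[u'(x) v(x)]_0^5/3 + ∫_0^5/3 u'(x) v'(x) dx.
Thus ∫_0^5/3 u'(x) v'(x) dx = ∫_0^5/3 f(x) v(x) dx + [u'(x) v(x)]_0^5/3.
Choose V so that boundary terms are either known or forced to vanish.
u has homogeneous Neumann: u'(0) = u'(5/3) = 0. So [u' v]_0^5/3 = 0·v(5/3) − 0·v(0) = 0 for any v; take V = H^1(0, 5/3).
Weak formulation: find u (satisfying any essential BC) such that ∫_0^5/3 u'(x) v'(x) dx = ∫_0^5/3 f v dx for all v ∈ V (homogeneous Neumann, so boundary terms vanish).
Substituting f(x) = 3*cos(9*π*x/5), the right-hand side is ∫_0^5/3 (3*cos(9*π*x/5)) v dx.
Compatibility check (pure Neumann): taking v ≡ 1 ∈ V gives 0 = ∫_0^5/3 f dx + (0) − (0), i.e. ∫_0^5/3 f dx must equal u'(0) − u'(5/3) = 0. Indeed ∫_0^5/3 (3*cos(9*π*x/5)) dx = 0, so the data are compatible. The solution is then unique only up to an additive constant (fix it e.g. by requiring ∫_0^5/3 u dx = 0).


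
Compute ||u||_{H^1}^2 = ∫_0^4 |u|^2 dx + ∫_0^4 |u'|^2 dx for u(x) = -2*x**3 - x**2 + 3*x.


||u||_{H^1}^2 = 124700/7

The H^1 norm (squared) on an interval (0, L) is
  ||u||_{H^1}^2 = ∫_0^L u(x)^2 dx + ∫_0^L u'(x)^2 dx.
Compute u'(x) = -6*x**2 - 2*x + 3.
Then u(x)^2 = 4*x**6 + 4*x**5 - 11*x**4 - 6*x**3 + 9*x**2 and u'(x)^2 = 36*x**4 + 24*x**3 - 32*x**2 - 12*x + 9.
Integrate each monomial from 0 to 4 using ∫_0^4 c·x^n dx = c·4^(n+1)/(n+1):
  ∫_0^4 u(x)^2 dx = ∫_0^4 (4*x^6 + 4*x^5 - 11*x^4 - 6*x^3 + 9*x^2) dx. Term by term:
    ∫_0^4 4*x^6 dx = 65536/7;  ∫_0^4 4*x^5 dx = 8192/3;  ∫_0^4 -11*x^4 dx = -11264/5;
    ∫_0^4 -6*x^3 dx = -384;  ∫_0^4 9*x^2 dx = 192.
  Sum: 65536/7 + 8192/3 − 11264/5 − 384 + 192 = 1013056/105.
  ∫_0^4 u'(x)^2 dx = ∫_0^4 (36*x^4 + 24*x^3 - 32*x^2 - 12*x + 9) dx. Term by term:
    ∫_0^4 36*x^4 dx = 36864/5;  ∫_0^4 24*x^3 dx = 1536;  ∫_0^4 -32*x^2 dx = -2048/3;
    ∫_0^4 -12*x dx = -96;  ∫_0^4 9 dx = 36.
  Sum: 36864/5 + 1536 − 2048/3 − 96 + 36 = 122492/15.
Adding: ||u||_{H^1}^2 = 1013056/105 + 122492/15 = 124700/7.


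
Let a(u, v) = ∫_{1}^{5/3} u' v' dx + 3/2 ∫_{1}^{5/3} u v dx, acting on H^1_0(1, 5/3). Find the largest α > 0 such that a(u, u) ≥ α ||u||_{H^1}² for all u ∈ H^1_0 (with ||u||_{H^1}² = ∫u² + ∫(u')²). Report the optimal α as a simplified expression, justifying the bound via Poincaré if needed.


α = 1

Coercivity of a(·,·) on H^1_0(1, 5/3) means a(u, u) ≥ α ||u||_{H^1}² for every u ∈ H^1_0.
The interval has length L = 2/3, and Poincaré/coercivity depend only on L. Here a(u, u) = ∫(u')² + (3/2)·∫u².
Here c = 3/2 ≥ 1, so a(u,u) = ∫(u')² + c∫u² ≥ ∫(u')² + ∫u² = ||u||_{H^1}², i.e. α = 1 works. No larger α is possible: a(u,u) ≥ α||u||_{H^1}² means (1−α)∫(u')² ≥ (α−c)∫u², and for the modes u_n = sin(nπ(x−x₀)/L) (x₀ the left endpoint) one has ∫u_n²/∫(u_n')² = (L/(nπ))² → 0, so a(u_n,u_n)/||u_n||_{H^1}² → 1. Hence the optimal constant is α = 1.
Therefore α = 1.


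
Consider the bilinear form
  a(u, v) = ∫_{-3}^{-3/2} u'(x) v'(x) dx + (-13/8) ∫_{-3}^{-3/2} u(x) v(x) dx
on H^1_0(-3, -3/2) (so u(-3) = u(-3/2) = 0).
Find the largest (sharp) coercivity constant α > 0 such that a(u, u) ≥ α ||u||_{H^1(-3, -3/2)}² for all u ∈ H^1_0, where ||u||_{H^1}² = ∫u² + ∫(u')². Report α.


α = (-117 + 32*π^2)/(8*(9 + 4*π^2))

Coercivity of a(·,·) on H^1_0(-3, -3/2) means a(u, u) ≥ α ||u||_{H^1}² for every u ∈ H^1_0.
The interval has length L = 3/2, and Poincaré/coercivity depend only on L. Here a(u, u) = ∫(u')² + (-13/8)·∫u².
Here c = -13/8 < 0 with |c| < (π/L)² = 4*π^2/9, so coercivity still holds. The condition a(u,u) ≥ α||u||_{H^1}² reads (1−α)∫(u')² ≥ (α−c)∫u². Any admissible α is ≤ 1 (rapidly oscillating u have ∫u²/∫(u')² → 0), and α = 1 would force 0 ≥ (1−c)∫u², impossible since c < 1; so 1−α > 0. By the sharp Poincaré inequality on H^1_0 of an interval of length L, ∫(u')² ≥ (π/L)²∫u² with equality for the first sine mode sin(π(x−x₀)/L) (x₀ the left endpoint), so the inequality holds for all u iff (1−α)(π/L)² ≥ α − c, i.e. α ≤ ((π/L)² + c)/((π/L)² + 1) = (1 + c(L/π)²)/(1 + (L/π)²). (Direct route, valid since c ≤ 0: Poincaré gives c∫u² ≥ c(L/π)²∫(u')², so a(u,u) ≥ (1 + c(L/π)²)∫(u')², while ||u||_{H^1}² ≤ (1 + (L/π)²)∫(u')²; dividing yields the same α.) With (π/L)² = 4*π^2/9 and c = -13/8, the largest admissible constant is α = ((π/L)² + c)/((π/L)² + 1).
Simplifying, α = (-117 + 32*π^2)/(8*(9 + 4*π^2)).


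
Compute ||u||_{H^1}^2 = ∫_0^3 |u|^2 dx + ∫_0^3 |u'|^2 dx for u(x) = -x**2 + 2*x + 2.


||u||_{H^1}^2 = 138/5

The H^1 norm (squared) on an interval (0, L) is
  ||u||_{H^1}^2 = ∫_0^L u(x)^2 dx + ∫_0^L u'(x)^2 dx.
Compute u'(x) = 2 - 2*x.
Then u(x)^2 = x**4 - 4*x**3 + 8*x + 4 and u'(x)^2 = 4*x**2 - 8*x + 4.
Integrate each monomial from 0 to 3 using ∫_0^3 c·x^n dx = c·3^(n+1)/(n+1):
  ∫_0^3 u(x)^2 dx = ∫_0^3 (x^4 - 4*x^3 + 8*x + 4) dx. Term by term:
    ∫_0^3 x^4 dx = 243/5;  ∫_0^3 -4*x^3 dx = -81;  ∫_0^3 8*x dx = 36;
    ∫_0^3 4 dx = 12.
  Sum: 243/5 − 81 + 36 + 12 = 78/5.
  ∫_0^3 u'(x)^2 dx = ∫_0^3 (4*x^2 - 8*x + 4) dx. Term by term:
    ∫_0^3 4*x^2 dx = 36;  ∫_0^3 -8*x dx = -36;  ∫_0^3 4 dx = 12.
  Sum: 36 − 36 + 12 = 12.
Adding: ||u||_{H^1}^2 = 78/5 + 12 = 138/5.


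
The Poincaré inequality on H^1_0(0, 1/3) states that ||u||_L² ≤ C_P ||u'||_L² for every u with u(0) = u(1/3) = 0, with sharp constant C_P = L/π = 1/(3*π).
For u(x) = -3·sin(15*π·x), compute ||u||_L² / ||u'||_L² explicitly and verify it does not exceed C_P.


||u||_L² / ||u'||_L² = 1/(15*π) < C_P = 1/(3*π).

u(x) = -3·sin(15*π·x), so u'(x) = -45*π*cos(15*π*x).
Writing u(x) = A·sin(kπx/L) with A = -3 and k = 5, use ∫_0^L sin²(kπx/L) dx = L/2 and ∫_0^L cos²(kπx/L) dx = L/2.
u² = 9·sin²(15*π·x) and (u')² = 2025*π^2·cos²(15*π·x), and each of sin², cos² integrates to L/2 = 1/6 over (0, 1/3).
∫_0^1/3 u² dx = 3/2, so ||u||_L² = sqrt(6)/2.
∫_0^1/3 (u')² dx = 675*π^2/2, so ||u'||_L² = 15*sqrt(6)*π/2.
Ratio ||u||_L² / ||u'||_L² = 1/(15*π).
Sharp Poincaré constant on H^1_0(0, 1/3) is C_P = L/π = 1/(3*π), achieved by sin(3*π·x).
This is the k = 5 harmonic; the ratio L/(kπ) is strictly less than C_P = L/π, consistent with the sharp inequality ||u||_L² ≤ C_P ||u'||_L².
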